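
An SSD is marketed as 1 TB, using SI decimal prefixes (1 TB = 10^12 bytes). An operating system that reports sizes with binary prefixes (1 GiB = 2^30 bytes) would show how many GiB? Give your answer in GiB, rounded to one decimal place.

931.3 GiB

1 TB = 1 × 10^12 bytes = 1,000,000,000,000 bytes
1 GiB = 1,073,741,824 bytes
1,000,000,000,000 / 1,073,741,824 = 931.3 GiB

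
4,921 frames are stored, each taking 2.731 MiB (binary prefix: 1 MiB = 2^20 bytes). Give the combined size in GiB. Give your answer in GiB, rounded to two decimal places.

13.12 GiB

Total = 4,921 × 2.731 MiB = 13439.251 MiB
= 13439.251 × 1,048,576 bytes = 14,092,076,056.576 bytes
1 GiB = 1,073,741,824 bytes
14,092,076,056.576 / 1,073,741,824 = 13.12 GiB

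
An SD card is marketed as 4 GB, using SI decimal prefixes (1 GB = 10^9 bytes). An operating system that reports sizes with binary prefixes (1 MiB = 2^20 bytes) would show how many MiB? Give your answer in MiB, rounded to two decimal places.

4 GB = 4 × 10^9 bytes = 4,000,000,000 bytes
1 MiB = 2^20 bytes = 1,048,576 bytes
4,000,000,000 / 1,048,576 = 3,814.70 MiB

3,814.70 MiB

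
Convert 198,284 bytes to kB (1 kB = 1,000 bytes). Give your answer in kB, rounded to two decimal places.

198.28 kB

198,284 bytes given.
1 kB = 10^3 bytes = 1,000 bytes
198,284 / 1,000 = 198.28 kB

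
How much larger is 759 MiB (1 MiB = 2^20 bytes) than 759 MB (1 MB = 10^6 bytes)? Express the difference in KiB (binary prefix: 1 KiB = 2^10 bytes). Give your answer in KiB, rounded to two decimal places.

36,005.06 KiB

759 MiB = 759 × 1,048,576 = 795,869,184 bytes
759 MB = 759 × 1,000,000 = 759,000,000 bytes
difference = 36,869,184 bytes
36,869,184 / 1,024 = 36,005.06 KiB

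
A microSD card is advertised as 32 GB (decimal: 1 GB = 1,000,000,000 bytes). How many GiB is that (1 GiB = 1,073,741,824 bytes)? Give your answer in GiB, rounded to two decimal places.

29.80 GiB

32 GB × 1,000,000,000 bytes/GB = 32,000,000,000 bytes
1 GiB = 2^30 bytes = 1,073,741,824 bytes
32,000,000,000 / 1,073,741,824 = 29.80 GiB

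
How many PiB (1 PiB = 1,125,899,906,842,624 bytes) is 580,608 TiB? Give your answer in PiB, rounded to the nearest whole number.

567 PiB

580,608 TiB = 580,608 × 2^40 bytes = 638,385,247,179,767,808 bytes
1 PiB = 1,125,899,906,842,624 bytes
638,385,247,179,767,808 / 1,125,899,906,842,624 = 567 PiB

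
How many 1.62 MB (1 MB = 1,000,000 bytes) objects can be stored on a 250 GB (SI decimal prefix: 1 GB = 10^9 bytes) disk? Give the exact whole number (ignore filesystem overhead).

154,320

Capacity: 250 GB = 250,000,000,000 bytes
Per item: 1.62 MB = 1,620,000 bytes
⌊250,000,000,000 / 1,620,000⌋ = 154,320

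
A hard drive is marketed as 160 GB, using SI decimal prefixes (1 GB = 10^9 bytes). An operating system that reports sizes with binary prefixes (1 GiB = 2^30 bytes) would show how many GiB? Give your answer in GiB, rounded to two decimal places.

160 GB = 160 × 10^9 bytes = 160,000,000,000 bytes
1 GiB = 2^30 bytes = 1,073,741,824 bytes
160,000,000,000 / 1,073,741,824 = 149.01 GiB

149.01 GiB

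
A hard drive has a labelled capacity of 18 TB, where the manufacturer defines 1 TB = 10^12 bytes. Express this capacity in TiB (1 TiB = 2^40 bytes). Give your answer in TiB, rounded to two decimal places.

18 TB × 1,000,000,000,000 bytes/TB = 18,000,000,000,000 bytes
1 TiB = 1,099,511,627,776 bytes
18,000,000,000,000 / 1,099,511,627,776 = 16.37 TiB

16.37 TiB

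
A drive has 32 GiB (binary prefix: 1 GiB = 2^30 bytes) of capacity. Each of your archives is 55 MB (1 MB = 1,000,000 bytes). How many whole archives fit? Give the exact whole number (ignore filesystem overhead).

Capacity: 32 GiB = 34,359,738,368 bytes
Per item: 55 MB = 55,000,000 bytes
⌊34,359,738,368 / 55,000,000⌋ = 624

624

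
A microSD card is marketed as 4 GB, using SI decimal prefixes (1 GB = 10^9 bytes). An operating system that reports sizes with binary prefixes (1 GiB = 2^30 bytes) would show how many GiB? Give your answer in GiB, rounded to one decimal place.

3.7 GiB

4 GB × 1,000,000,000 bytes/GB = 4,000,000,000 bytes
1 GiB = 1,073,741,824 bytes
4,000,000,000 / 1,073,741,824 = 3.7 GiB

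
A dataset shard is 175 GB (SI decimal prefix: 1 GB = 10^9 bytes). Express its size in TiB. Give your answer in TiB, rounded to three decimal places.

175 GB × 1,000,000,000 bytes/GB = 175,000,000,000 bytes
1 TiB = 1,099,511,627,776 bytes
175,000,000,000 / 1,099,511,627,776 = 0.159 TiB

0.159 TiB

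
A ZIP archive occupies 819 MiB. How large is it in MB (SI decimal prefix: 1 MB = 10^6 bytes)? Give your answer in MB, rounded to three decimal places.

819 MiB × 1,048,576 bytes/MiB = 858,783,744 bytes
1 MB = 1,000,000 bytes
858,783,744 / 1,000,000 = 858.784 MB

858.784 MB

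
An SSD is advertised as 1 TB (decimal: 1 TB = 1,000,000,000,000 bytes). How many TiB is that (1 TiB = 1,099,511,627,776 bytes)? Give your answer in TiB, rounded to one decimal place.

1 TB = 1 × 10^12 bytes = 1,000,000,000,000 bytes
1 TiB = 1,099,511,627,776 bytes
1,000,000,000,000 / 1,099,511,627,776 = 0.9 TiB

0.9 TiB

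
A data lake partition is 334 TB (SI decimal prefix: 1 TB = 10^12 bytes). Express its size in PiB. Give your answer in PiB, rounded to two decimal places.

0.30 PiB

334 TB = 334 × 10^12 bytes = 334,000,000,000,000 bytes
1 PiB = 1,125,899,906,842,624 bytes
334,000,000,000,000 / 1,125,899,906,842,624 = 0.30 PiB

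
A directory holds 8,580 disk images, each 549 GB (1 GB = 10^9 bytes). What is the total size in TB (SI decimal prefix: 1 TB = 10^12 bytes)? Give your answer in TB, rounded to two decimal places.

Total = 8,580 × 549 GB = 4,710,420 GB
= 4,710,420 × 1,000,000,000 bytes = 4,710,420,000,000,000 bytes
1 TB = 1,000,000,000,000 bytes
4,710,420,000,000,000 / 1,000,000,000,000 = 4,710.42 TB

4,710.42 TB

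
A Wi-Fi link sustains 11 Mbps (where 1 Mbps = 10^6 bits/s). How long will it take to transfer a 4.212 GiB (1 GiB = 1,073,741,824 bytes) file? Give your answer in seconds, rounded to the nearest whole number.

3,289 seconds

4.212 GiB = 4,522,600,562.688 bytes = 36,180,804,501.504 bits
11 Mbps = 11,000,000 bits/s
time = 36,180,804,501.504 / 11,000,000 = 3,289 s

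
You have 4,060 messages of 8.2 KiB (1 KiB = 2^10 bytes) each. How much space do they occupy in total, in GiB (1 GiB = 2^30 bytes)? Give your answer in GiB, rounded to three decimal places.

0.032 GiB

Total = 4,060 × 8.2 KiB = 33,292 KiB
= 33,292 × 1,024 bytes = 34,091,008 bytes
1 GiB = 1,073,741,824 bytes
34,091,008 / 1,073,741,824 = 0.032 GiB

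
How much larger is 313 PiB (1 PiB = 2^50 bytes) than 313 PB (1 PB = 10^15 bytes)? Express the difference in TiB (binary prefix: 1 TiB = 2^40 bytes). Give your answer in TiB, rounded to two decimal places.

313 PiB = 313 × 1,125,899,906,842,624 = 352,406,670,841,741,312 bytes
313 PB = 313 × 1,000,000,000,000,000 = 313,000,000,000,000,000 bytes
difference = 39,406,670,841,741,312 bytes
39,406,670,841,741,312 / 1,099,511,627,776 = 35,840.16 TiB

35,840.16 TiB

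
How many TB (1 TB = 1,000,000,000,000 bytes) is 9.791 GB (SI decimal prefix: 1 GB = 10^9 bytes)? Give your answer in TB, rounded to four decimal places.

9.791 GB = 9.791 × 10^9 bytes = 9,791,000,000 bytes
1 TB = 1,000,000,000,000 bytes
9,791,000,000 / 1,000,000,000,000 = 0.0098 TB

0.0098 TB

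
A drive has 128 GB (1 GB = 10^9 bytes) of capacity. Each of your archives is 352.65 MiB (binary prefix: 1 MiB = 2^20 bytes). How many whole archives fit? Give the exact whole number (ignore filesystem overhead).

346

Capacity: 128 GB = 128,000,000,000 bytes
Per item: 352.65 MiB = 369,780,326.4 bytes
⌊128,000,000,000 / 369,780,326.4⌋ = 346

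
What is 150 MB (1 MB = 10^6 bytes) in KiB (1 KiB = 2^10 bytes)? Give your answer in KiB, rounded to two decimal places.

150 MB = 150 × 10^6 bytes = 150,000,000 bytes
1 KiB = 1,024 bytes
150,000,000 / 1,024 = 146,484.38 KiB

146,484.38 KiB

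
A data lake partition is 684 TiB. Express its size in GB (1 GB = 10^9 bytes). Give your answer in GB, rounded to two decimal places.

684 TiB = 684 × 2^40 bytes = 752,065,953,398,784 bytes
1 GB = 1,000,000,000 bytes
752,065,953,398,784 / 1,000,000,000 = 752,065.95 GB

752,065.95 GB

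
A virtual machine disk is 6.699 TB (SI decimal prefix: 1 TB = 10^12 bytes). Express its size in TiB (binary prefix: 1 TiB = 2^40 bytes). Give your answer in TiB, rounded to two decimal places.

6.09 TiB

6.699 TB = 6.699 × 10^12 bytes = 6,699,000,000,000 bytes
1 TiB = 2^40 bytes = 1,099,511,627,776 bytes
6,699,000,000,000 / 1,099,511,627,776 = 6.09 TiB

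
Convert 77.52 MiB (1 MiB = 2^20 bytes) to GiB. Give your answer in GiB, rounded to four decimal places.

0.0757 GiB

77.52 MiB × 1,048,576 bytes/MiB = 81,285,611.52 bytes
1 GiB = 1,073,741,824 bytes
81,285,611.52 / 1,073,741,824 = 0.0757 GiB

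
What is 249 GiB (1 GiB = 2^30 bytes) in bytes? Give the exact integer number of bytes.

249 × 1,073,741,824 = 267,361,714,176 bytes

267,361,714,176 bytes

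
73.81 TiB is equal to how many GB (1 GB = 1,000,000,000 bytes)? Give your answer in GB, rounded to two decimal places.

73.81 TiB = 73.81 × 2^40 bytes = 81,154,953,246,146.56 bytes
1 GB = 1,000,000,000 bytes
81,154,953,246,146.56 / 1,000,000,000 = 81,154.95 GB

81,154.95 GB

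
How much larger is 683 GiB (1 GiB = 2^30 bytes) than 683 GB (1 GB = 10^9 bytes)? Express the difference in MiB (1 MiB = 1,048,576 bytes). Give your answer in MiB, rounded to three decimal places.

48,032.442 MiB

683 GiB = 683 × 1,073,741,824 = 733,365,665,792 bytes
683 GB = 683 × 1,000,000,000 = 683,000,000,000 bytes
difference = 50,365,665,792 bytes
50,365,665,792 / 1,048,576 = 48,032.442 MiB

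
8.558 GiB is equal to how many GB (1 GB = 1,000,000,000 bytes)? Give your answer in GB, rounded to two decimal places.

8.558 GiB × 1,073,741,824 bytes/GiB = 9,189,082,529.792 bytes
1 GB = 1,000,000,000 bytes
9,189,082,529.792 / 1,000,000,000 = 9.19 GB

9.19 GB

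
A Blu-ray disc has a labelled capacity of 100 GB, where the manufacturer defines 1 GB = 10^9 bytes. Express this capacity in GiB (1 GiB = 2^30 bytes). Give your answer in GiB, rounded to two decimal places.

93.13 GiB

100 GB × 1,000,000,000 bytes/GB = 100,000,000,000 bytes
1 GiB = 1,073,741,824 bytes
100,000,000,000 / 1,073,741,824 = 93.13 GiB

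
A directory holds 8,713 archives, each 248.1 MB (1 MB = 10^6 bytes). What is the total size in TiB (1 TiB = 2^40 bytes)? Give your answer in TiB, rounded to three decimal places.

1.966 TiB

Total = 8,713 × 248.1 MB = 2161695.3 MB
= 2161695.3 × 1,000,000 bytes = 2,161,695,300,000 bytes
1 TiB = 1,099,511,627,776 bytes
2,161,695,300,000 / 1,099,511,627,776 = 1.966 TiB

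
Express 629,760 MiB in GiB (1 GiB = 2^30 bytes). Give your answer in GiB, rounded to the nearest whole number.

629,760 MiB = 629,760 × 2^20 bytes = 660,351,221,760 bytes
1 GiB = 2^30 bytes = 1,073,741,824 bytes
660,351,221,760 / 1,073,741,824 = 615 GiB

615 GiB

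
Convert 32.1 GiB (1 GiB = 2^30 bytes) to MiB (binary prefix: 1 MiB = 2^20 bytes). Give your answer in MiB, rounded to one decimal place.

32.1 GiB = 32.1 × 2^30 bytes = 34,467,112,550.4 bytes
1 MiB = 1,048,576 bytes
34,467,112,550.4 / 1,048,576 = 32,870.4 MiB

32,870.4 MiB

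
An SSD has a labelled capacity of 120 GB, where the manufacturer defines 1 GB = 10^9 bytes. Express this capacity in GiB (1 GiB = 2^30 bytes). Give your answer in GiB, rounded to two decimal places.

120 GB = 120 × 10^9 bytes = 120,000,000,000 bytes
1 GiB = 1,073,741,824 bytes
120,000,000,000 / 1,073,741,824 = 111.76 GiB

111.76 GiB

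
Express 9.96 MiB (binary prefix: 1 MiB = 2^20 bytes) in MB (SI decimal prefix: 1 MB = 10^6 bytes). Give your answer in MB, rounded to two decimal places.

10.44 MB

9.96 MiB = 9.96 × 2^20 bytes = 10,443,816.96 bytes
1 MB = 10^6 bytes = 1,000,000 bytes
10,443,816.96 / 1,000,000 = 10.44 MB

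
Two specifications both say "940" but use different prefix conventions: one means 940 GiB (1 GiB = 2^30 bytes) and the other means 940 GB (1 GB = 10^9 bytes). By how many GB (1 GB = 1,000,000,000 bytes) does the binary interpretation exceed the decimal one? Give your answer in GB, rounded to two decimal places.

69.32 GB

940 GiB = 940 × 1,073,741,824 = 1,009,317,314,560 bytes
940 GB = 940 × 1,000,000,000 = 940,000,000,000 bytes
difference = 69,317,314,560 bytes
69,317,314,560 / 1,000,000,000 = 69.32 GB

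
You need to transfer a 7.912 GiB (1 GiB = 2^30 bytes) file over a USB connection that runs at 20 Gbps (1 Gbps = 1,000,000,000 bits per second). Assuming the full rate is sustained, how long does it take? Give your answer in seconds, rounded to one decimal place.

7.912 GiB = 8,495,445,311.488 bytes = 67,963,562,491.904 bits
20 Gbps = 20,000,000,000 bits/s
time = 67,963,562,491.904 / 20,000,000,000 = 3.4 s

3.4 seconds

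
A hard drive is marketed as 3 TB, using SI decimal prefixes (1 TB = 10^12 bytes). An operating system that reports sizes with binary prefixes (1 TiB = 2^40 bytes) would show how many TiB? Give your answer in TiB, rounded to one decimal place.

2.7 TiB

3 TB × 1,000,000,000,000 bytes/TB = 3,000,000,000,000 bytes
1 TiB = 1,099,511,627,776 bytes
3,000,000,000,000 / 1,099,511,627,776 = 2.7 TiB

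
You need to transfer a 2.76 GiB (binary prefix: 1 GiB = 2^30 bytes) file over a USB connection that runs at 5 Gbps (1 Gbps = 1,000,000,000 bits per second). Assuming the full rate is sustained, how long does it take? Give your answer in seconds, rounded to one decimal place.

2.76 GiB = 2,963,527,434.24 bytes = 23,708,219,473.92 bits
5 Gbps = 5,000,000,000 bits/s
time = 23,708,219,473.92 / 5,000,000,000 = 4.7 s

4.7 seconds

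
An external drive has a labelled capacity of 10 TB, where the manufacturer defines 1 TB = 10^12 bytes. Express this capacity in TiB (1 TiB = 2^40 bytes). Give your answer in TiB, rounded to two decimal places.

9.09 TiB

10 TB × 1,000,000,000,000 bytes/TB = 10,000,000,000,000 bytes
1 TiB = 1,099,511,627,776 bytes
10,000,000,000,000 / 1,099,511,627,776 = 9.09 TiB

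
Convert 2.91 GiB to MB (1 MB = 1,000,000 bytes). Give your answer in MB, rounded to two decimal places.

3,124.59 MB

2.91 GiB = 2.91 × 2^30 bytes = 3,124,588,707.84 bytes
1 MB = 10^6 bytes = 1,000,000 bytes
3,124,588,707.84 / 1,000,000 = 3,124.59 MB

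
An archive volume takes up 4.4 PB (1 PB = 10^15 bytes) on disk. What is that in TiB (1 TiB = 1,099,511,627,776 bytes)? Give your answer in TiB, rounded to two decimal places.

4.4 PB = 4.4 × 10^15 bytes = 4,400,000,000,000,000 bytes
1 TiB = 1,099,511,627,776 bytes
4,400,000,000,000,000 / 1,099,511,627,776 = 4,001.78 TiB

4,001.78 TiB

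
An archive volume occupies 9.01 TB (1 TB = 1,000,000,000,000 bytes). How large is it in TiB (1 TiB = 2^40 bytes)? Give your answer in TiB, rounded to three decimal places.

9.01 TB = 9.01 × 10^12 bytes = 9,010,000,000,000 bytes
1 TiB = 2^40 bytes = 1,099,511,627,776 bytes
9,010,000,000,000 / 1,099,511,627,776 = 8.195 TiB

8.195 TiB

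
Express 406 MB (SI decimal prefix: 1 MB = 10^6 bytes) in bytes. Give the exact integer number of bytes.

406,000,000 bytes

406 × 1,000,000 = 406,000,000 bytes  (1 MB = 10^6 bytes)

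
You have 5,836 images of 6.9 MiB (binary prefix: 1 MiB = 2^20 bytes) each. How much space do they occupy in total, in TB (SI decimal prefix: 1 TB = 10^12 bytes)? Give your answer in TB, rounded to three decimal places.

0.042 TB

Total = 5,836 × 6.9 MiB = 40268.4 MiB
= 40268.4 × 1,048,576 bytes = 42,224,477,798.4 bytes
1 TB = 1,000,000,000,000 bytes
42,224,477,798.4 / 1,000,000,000,000 = 0.042 TB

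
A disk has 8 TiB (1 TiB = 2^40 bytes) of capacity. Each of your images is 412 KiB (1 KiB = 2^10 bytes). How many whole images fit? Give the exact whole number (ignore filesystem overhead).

Capacity: 8 TiB = 8,796,093,022,208 bytes
Per item: 412 KiB = 421,888 bytes
⌊8,796,093,022,208 / 421,888⌋ = 20,849,355

20,849,355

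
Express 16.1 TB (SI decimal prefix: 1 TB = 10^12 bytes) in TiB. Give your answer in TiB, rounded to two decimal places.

14.64 TiB

16.1 TB × 1,000,000,000,000 bytes/TB = 16,100,000,000,000 bytes
1 TiB = 2^40 bytes = 1,099,511,627,776 bytes
16,100,000,000,000 / 1,099,511,627,776 = 14.64 TiB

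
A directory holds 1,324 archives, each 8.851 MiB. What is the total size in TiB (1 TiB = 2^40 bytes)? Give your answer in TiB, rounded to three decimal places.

0.011 TiB

Total = 1,324 × 8.851 MiB = 11718.724 MiB
= 11718.724 × 1,048,576 bytes = 12,287,972,737.024 bytes
1 TiB = 1,099,511,627,776 bytes
12,287,972,737.024 / 1,099,511,627,776 = 0.011 TiB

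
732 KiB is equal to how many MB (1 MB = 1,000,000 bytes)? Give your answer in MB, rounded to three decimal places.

732 KiB = 732 × 2^10 bytes = 749,568 bytes
1 MB = 1,000,000 bytes
749,568 / 1,000,000 = 0.750 MB

0.750 MB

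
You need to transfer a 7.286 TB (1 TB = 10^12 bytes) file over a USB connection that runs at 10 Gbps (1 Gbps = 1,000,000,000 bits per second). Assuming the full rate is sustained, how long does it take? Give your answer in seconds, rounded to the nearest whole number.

7.286 TB = 7,286,000,000,000 bytes = 58,288,000,000,000 bits
10 Gbps = 10,000,000,000 bits/s
time = 58,288,000,000,000 / 10,000,000,000 = 5,829 s

5,829 seconds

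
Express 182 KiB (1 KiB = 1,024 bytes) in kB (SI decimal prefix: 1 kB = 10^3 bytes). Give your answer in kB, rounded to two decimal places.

186.37 kB

182 KiB = 182 × 2^10 bytes = 186,368 bytes
1 kB = 1,000 bytes
186,368 / 1,000 = 186.37 kB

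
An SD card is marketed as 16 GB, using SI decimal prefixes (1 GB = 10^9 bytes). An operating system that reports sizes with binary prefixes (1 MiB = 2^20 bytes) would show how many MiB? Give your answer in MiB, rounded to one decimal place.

16 GB = 16 × 10^9 bytes = 16,000,000,000 bytes
1 MiB = 1,048,576 bytes
16,000,000,000 / 1,048,576 = 15,258.8 MiB

15,258.8 MiB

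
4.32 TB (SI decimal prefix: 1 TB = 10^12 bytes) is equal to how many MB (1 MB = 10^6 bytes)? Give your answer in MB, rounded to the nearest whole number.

4.32 TB = 4.32 × 10^12 bytes = 4,320,000,000,000 bytes
1 MB = 1,000,000 bytes
4,320,000,000,000 / 1,000,000 = 4,320,000 MB

4,320,000 MB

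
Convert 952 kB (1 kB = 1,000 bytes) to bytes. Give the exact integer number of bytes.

952 × 1,000 = 952,000 bytes  (1 kB = 10^3 bytes)

952,000 bytes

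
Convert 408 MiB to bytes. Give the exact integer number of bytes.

408 × 1,048,576 = 427,819,008 bytes

427,819,008 bytes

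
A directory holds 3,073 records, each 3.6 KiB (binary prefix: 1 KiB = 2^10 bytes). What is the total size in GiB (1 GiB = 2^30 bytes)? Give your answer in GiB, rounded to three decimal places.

0.011 GiB

Total = 3,073 × 3.6 KiB = 11062.8 KiB
= 11062.8 × 1,024 bytes = 11,328,307.2 bytes
1 GiB = 1,073,741,824 bytes
11,328,307.2 / 1,073,741,824 = 0.011 GiB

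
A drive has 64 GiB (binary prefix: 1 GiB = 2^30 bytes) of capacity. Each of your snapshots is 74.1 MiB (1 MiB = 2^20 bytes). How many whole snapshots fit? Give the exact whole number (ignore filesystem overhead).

884

Capacity: 64 GiB = 68,719,476,736 bytes
Per item: 74.1 MiB = 77,699,481.6 bytes
⌊68,719,476,736 / 77,699,481.6⌋ = 884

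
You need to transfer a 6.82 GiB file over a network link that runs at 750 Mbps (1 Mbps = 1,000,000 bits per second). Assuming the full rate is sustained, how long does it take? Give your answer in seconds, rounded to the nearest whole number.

78 seconds

6.82 GiB = 7,322,919,239.68 bytes = 58,583,353,917.44 bits
750 Mbps = 750,000,000 bits/s
time = 58,583,353,917.44 / 750,000,000 = 78 s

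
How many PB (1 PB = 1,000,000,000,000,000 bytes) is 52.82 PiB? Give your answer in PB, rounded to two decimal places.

59.47 PB

52.82 PiB = 52.82 × 2^50 bytes = 59,470,033,079,427,399.68 bytes
1 PB = 10^15 bytes = 1,000,000,000,000,000 bytes
59,470,033,079,427,399.68 / 1,000,000,000,000,000 = 59.47 PB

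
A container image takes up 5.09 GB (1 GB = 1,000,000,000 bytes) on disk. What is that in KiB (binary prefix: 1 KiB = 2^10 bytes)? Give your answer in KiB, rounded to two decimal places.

4,970,703.13 KiB

5.09 GB × 1,000,000,000 bytes/GB = 5,090,000,000 bytes
1 KiB = 2^10 bytes = 1,024 bytes
5,090,000,000 / 1,024 = 4,970,703.13 KiB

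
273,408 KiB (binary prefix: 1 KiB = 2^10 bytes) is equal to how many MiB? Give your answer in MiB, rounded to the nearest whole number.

267 MiB

273,408 KiB = 273,408 × 2^10 bytes = 279,969,792 bytes
1 MiB = 2^20 bytes = 1,048,576 bytes
279,969,792 / 1,048,576 = 267 MiB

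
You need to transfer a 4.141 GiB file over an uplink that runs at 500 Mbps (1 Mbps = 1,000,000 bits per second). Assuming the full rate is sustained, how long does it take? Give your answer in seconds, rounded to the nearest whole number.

71 seconds

4.141 GiB = 4,446,364,893.184 bytes = 35,570,919,145.472 bits
500 Mbps = 500,000,000 bits/s
time = 35,570,919,145.472 / 500,000,000 = 71 s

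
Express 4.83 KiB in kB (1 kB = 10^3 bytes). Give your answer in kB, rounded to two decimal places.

4.83 KiB = 4.83 × 2^10 bytes = 4,945.92 bytes
1 kB = 1,000 bytes
4,945.92 / 1,000 = 4.95 kB

4.95 kB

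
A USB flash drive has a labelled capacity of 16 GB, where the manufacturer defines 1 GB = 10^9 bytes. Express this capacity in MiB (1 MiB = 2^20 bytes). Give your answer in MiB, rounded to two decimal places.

15,258.79 MiB

16 GB × 1,000,000,000 bytes/GB = 16,000,000,000 bytes
1 MiB = 2^20 bytes = 1,048,576 bytes
16,000,000,000 / 1,048,576 = 15,258.79 MiB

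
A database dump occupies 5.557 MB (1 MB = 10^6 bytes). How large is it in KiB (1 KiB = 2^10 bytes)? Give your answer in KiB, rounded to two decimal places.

5.557 MB × 1,000,000 bytes/MB = 5,557,000 bytes
1 KiB = 1,024 bytes
5,557,000 / 1,024 = 5,426.76 KiB

5,426.76 KiB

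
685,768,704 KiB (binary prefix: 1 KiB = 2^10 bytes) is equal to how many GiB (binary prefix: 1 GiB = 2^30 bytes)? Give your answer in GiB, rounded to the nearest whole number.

685,768,704 KiB × 1,024 bytes/KiB = 702,227,152,896 bytes
1 GiB = 1,073,741,824 bytes
702,227,152,896 / 1,073,741,824 = 654 GiB

654 GiB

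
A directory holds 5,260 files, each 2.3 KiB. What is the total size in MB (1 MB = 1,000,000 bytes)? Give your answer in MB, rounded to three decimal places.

Total = 5,260 × 2.3 KiB = 12,098 KiB
= 12,098 × 1,024 bytes = 12,388,352 bytes
1 MB = 1,000,000 bytes
12,388,352 / 1,000,000 = 12.388 MB

12.388 MB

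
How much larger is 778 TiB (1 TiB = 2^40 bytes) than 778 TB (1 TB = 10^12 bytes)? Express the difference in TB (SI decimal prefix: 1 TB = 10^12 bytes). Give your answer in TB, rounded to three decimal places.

778 TiB = 778 × 1,099,511,627,776 = 855,420,046,409,728 bytes
778 TB = 778 × 1,000,000,000,000 = 778,000,000,000,000 bytes
difference = 77,420,046,409,728 bytes
77,420,046,409,728 / 1,000,000,000,000 = 77.420 TB

77.420 TB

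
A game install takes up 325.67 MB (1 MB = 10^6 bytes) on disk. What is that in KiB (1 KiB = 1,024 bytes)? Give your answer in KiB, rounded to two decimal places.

318,037.11 KiB

325.67 MB = 325.67 × 10^6 bytes = 325,670,000 bytes
1 KiB = 1,024 bytes
325,670,000 / 1,024 = 318,037.11 KiB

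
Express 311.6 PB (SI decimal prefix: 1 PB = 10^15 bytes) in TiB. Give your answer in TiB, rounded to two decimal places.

311.6 PB × 1,000,000,000,000,000 bytes/PB = 311,600,000,000,000,000 bytes
1 TiB = 1,099,511,627,776 bytes
311,600,000,000,000,000 / 1,099,511,627,776 = 283,398.55 TiB

283,398.55 TiB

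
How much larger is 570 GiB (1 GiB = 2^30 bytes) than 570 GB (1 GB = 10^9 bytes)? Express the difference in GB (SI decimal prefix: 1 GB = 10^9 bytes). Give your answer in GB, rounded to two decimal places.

570 GiB = 570 × 1,073,741,824 = 612,032,839,680 bytes
570 GB = 570 × 1,000,000,000 = 570,000,000,000 bytes
difference = 42,032,839,680 bytes
42,032,839,680 / 1,000,000,000 = 42.03 GB

42.03 GB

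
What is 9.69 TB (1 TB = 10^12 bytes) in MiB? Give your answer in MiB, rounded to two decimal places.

9.69 TB = 9.69 × 10^12 bytes = 9,690,000,000,000 bytes
1 MiB = 2^20 bytes = 1,048,576 bytes
9,690,000,000,000 / 1,048,576 = 9,241,104.13 MiB

9,241,104.13 MiB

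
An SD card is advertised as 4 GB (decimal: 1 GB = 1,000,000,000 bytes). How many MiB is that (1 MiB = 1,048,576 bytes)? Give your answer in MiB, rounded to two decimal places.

4 GB = 4 × 10^9 bytes = 4,000,000,000 bytes
1 MiB = 2^20 bytes = 1,048,576 bytes
4,000,000,000 / 1,048,576 = 3,814.70 MiB

3,814.70 MiB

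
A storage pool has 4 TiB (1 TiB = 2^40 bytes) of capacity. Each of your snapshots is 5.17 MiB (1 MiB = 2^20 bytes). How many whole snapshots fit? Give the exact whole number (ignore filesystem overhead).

Capacity: 4 TiB = 4,398,046,511,104 bytes
Per item: 5.17 MiB = 5,421,137.92 bytes
⌊4,398,046,511,104 / 5,421,137.92⌋ = 811,277

811,277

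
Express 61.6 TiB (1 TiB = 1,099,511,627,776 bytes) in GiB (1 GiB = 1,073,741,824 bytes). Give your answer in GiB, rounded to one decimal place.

61.6 TiB = 61.6 × 2^40 bytes = 67,729,916,271,001.6 bytes
1 GiB = 1,073,741,824 bytes
67,729,916,271,001.6 / 1,073,741,824 = 63,078.4 GiB

63,078.4 GiB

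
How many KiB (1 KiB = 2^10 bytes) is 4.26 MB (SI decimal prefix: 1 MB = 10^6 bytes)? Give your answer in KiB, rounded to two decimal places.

4,160.16 KiB

4.26 MB × 1,000,000 bytes/MB = 4,260,000 bytes
1 KiB = 1,024 bytes
4,260,000 / 1,024 = 4,160.16 KiB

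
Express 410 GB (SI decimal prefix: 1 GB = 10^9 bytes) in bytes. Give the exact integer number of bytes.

410 × 1,000,000,000 = 410,000,000,000 bytes

410,000,000,000 bytes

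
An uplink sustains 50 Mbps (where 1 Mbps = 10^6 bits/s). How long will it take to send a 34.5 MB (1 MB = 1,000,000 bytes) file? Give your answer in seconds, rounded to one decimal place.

34.5 MB = 34,500,000 bytes = 276,000,000 bits
50 Mbps = 50,000,000 bits/s
time = 276,000,000 / 50,000,000 = 5.5 s

5.5 seconds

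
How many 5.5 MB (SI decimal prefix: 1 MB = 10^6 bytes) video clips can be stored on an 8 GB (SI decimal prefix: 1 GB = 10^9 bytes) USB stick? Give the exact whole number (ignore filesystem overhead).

Capacity: 8 GB = 8,000,000,000 bytes
Per item: 5.5 MB = 5,500,000 bytes
⌊8,000,000,000 / 5,500,000⌋ = 1,454

1,454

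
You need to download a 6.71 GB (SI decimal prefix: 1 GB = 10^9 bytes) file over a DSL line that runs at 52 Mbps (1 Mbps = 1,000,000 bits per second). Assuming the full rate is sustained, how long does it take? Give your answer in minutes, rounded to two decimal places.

6.71 GB = 6,710,000,000 bytes = 53,680,000,000 bits
52 Mbps = 52,000,000 bits/s
time = 53,680,000,000 / 52,000,000 = 1,032.308 s
1,032.308 s / 60 = 17.21 minutes

17.21 minutes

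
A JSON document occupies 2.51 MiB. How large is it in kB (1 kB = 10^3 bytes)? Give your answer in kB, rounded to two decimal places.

2.51 MiB × 1,048,576 bytes/MiB = 2,631,925.76 bytes
1 kB = 1,000 bytes
2,631,925.76 / 1,000 = 2,631.93 kB

2,631.93 kB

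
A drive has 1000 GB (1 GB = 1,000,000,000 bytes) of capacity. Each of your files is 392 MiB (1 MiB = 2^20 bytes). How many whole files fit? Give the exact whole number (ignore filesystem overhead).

Capacity: 1000 GB = 1,000,000,000,000 bytes
Per item: 392 MiB = 411,041,792 bytes
⌊1,000,000,000,000 / 411,041,792⌋ = 2,432

2,432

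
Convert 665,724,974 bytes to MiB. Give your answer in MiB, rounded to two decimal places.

665,724,974 bytes given.
1 MiB = 2^20 bytes = 1,048,576 bytes
665,724,974 / 1,048,576 = 634.88 MiB

634.88 MiB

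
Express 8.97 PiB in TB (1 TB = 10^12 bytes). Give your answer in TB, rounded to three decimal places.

8.97 PiB = 8.97 × 2^50 bytes = 10,099,322,164,378,337.28 bytes
1 TB = 1,000,000,000,000 bytes
10,099,322,164,378,337.28 / 1,000,000,000,000 = 10,099.322 TB

10,099.322 TB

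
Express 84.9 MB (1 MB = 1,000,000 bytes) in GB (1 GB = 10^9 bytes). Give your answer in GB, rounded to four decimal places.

0.0849 GB

84.9 MB × 1,000,000 bytes/MB = 84,900,000 bytes
1 GB = 1,000,000,000 bytes
84,900,000 / 1,000,000,000 = 0.0849 GB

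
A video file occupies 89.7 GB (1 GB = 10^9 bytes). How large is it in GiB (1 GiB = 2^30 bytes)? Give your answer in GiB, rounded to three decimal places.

83.540 GiB

89.7 GB = 89.7 × 10^9 bytes = 89,700,000,000 bytes
1 GiB = 1,073,741,824 bytes
89,700,000,000 / 1,073,741,824 = 83.540 GiB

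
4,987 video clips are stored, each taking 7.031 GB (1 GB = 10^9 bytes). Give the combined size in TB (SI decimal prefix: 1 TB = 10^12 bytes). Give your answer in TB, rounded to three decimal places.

35.064 TB

Total = 4,987 × 7.031 GB = 35063.597 GB
= 35063.597 × 1,000,000,000 bytes = 35,063,597,000,000 bytes
1 TB = 1,000,000,000,000 bytes
35,063,597,000,000 / 1,000,000,000,000 = 35.064 TB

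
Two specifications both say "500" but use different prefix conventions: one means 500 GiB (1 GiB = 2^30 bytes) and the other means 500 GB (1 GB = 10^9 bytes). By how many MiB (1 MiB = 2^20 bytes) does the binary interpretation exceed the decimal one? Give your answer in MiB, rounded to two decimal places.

500 GiB = 500 × 1,073,741,824 = 536,870,912,000 bytes
500 GB = 500 × 1,000,000,000 = 500,000,000,000 bytes
difference = 36,870,912,000 bytes
36,870,912,000 / 1,048,576 = 35,162.84 MiB

35,162.84 MiB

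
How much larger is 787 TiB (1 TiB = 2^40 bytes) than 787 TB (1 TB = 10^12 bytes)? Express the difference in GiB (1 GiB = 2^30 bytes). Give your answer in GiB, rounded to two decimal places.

72,937.13 GiB

787 TiB = 787 × 1,099,511,627,776 = 865,315,651,059,712 bytes
787 TB = 787 × 1,000,000,000,000 = 787,000,000,000,000 bytes
difference = 78,315,651,059,712 bytes
78,315,651,059,712 / 1,073,741,824 = 72,937.13 GiB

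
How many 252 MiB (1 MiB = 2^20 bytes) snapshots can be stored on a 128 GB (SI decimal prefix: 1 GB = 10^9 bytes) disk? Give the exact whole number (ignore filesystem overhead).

484

Capacity: 128 GB = 128,000,000,000 bytes
Per item: 252 MiB = 264,241,152 bytes
⌊128,000,000,000 / 264,241,152⌋ = 484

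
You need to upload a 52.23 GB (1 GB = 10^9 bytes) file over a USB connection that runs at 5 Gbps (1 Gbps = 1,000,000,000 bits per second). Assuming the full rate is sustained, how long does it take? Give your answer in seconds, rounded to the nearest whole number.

52.23 GB = 52,230,000,000 bytes = 417,840,000,000 bits
5 Gbps = 5,000,000,000 bits/s
time = 417,840,000,000 / 5,000,000,000 = 84 s

84 seconds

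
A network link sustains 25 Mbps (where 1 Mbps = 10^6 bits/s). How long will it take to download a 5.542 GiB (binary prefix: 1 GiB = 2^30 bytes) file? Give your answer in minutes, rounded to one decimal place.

31.7 minutes

5.542 GiB = 5,950,677,188.608 bytes = 47,605,417,508.864 bits
25 Mbps = 25,000,000 bits/s
time = 47,605,417,508.864 / 25,000,000 = 1,904.22 s
1,904.22 s / 60 = 31.7 minutes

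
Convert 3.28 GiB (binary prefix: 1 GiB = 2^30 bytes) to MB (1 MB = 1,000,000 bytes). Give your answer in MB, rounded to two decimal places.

3,521.87 MB

3.28 GiB = 3.28 × 2^30 bytes = 3,521,873,182.72 bytes
1 MB = 1,000,000 bytes
3,521,873,182.72 / 1,000,000 = 3,521.87 MB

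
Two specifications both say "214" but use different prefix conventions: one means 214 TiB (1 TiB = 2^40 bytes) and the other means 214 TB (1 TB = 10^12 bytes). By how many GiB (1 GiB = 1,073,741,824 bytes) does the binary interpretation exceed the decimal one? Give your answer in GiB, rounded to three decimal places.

214 TiB = 214 × 1,099,511,627,776 = 235,295,488,344,064 bytes
214 TB = 214 × 1,000,000,000,000 = 214,000,000,000,000 bytes
difference = 21,295,488,344,064 bytes
21,295,488,344,064 / 1,073,741,824 = 19,832.969 GiB

19,832.969 GiB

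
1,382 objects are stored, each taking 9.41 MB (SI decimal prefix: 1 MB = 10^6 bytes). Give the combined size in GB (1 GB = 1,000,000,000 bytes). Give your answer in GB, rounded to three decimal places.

13.005 GB

Total = 1,382 × 9.41 MB = 13004.62 MB
= 13004.62 × 1,000,000 bytes = 13,004,620,000 bytes
1 GB = 1,000,000,000 bytes
13,004,620,000 / 1,000,000,000 = 13.005 GB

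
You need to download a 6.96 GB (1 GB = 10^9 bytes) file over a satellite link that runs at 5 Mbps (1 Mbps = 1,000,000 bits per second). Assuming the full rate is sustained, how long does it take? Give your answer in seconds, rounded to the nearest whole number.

11,136 seconds

6.96 GB = 6,960,000,000 bytes = 55,680,000,000 bits
5 Mbps = 5,000,000 bits/s
time = 55,680,000,000 / 5,000,000 = 11,136 s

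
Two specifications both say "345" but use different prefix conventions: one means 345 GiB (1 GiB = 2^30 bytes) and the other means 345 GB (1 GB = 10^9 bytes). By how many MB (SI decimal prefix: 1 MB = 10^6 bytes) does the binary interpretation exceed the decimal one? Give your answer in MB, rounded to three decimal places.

345 GiB = 345 × 1,073,741,824 = 370,440,929,280 bytes
345 GB = 345 × 1,000,000,000 = 345,000,000,000 bytes
difference = 25,440,929,280 bytes
25,440,929,280 / 1,000,000 = 25,440.929 MB

25,440.929 MB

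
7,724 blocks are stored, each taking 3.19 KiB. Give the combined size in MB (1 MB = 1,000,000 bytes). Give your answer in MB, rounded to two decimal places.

Total = 7,724 × 3.19 KiB = 24639.56 KiB
= 24639.56 × 1,024 bytes = 25,230,909.44 bytes
1 MB = 1,000,000 bytes
25,230,909.44 / 1,000,000 = 25.23 MB

25.23 MB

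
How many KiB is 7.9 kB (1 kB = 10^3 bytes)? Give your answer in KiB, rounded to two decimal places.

7.9 kB × 1,000 bytes/kB = 7,900 bytes
1 KiB = 1,024 bytes
7,900 / 1,024 = 7.71 KiB

7.71 KiB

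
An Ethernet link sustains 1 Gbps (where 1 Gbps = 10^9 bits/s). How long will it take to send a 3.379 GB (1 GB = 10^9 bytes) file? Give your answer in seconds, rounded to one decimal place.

3.379 GB = 3,379,000,000 bytes = 27,032,000,000 bits
1 Gbps = 1,000,000,000 bits/s
time = 27,032,000,000 / 1,000,000,000 = 27.0 s

27.0 seconds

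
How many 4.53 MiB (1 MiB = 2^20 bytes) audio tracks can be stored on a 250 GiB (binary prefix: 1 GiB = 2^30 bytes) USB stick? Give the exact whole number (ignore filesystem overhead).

Capacity: 250 GiB = 268,435,456,000 bytes
Per item: 4.53 MiB = 4,750,049.28 bytes
⌊268,435,456,000 / 4,750,049.28⌋ = 56,512

56,512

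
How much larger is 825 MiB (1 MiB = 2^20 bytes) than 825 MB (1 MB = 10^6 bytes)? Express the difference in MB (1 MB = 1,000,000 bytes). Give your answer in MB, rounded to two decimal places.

40.08 MB

825 MiB = 825 × 1,048,576 = 865,075,200 bytes
825 MB = 825 × 1,000,000 = 825,000,000 bytes
difference = 40,075,200 bytes
40,075,200 / 1,000,000 = 40.08 MB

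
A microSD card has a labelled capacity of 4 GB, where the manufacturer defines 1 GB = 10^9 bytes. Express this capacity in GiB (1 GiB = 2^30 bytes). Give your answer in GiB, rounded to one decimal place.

3.7 GiB

4 GB = 4 × 10^9 bytes = 4,000,000,000 bytes
1 GiB = 1,073,741,824 bytes
4,000,000,000 / 1,073,741,824 = 3.7 GiB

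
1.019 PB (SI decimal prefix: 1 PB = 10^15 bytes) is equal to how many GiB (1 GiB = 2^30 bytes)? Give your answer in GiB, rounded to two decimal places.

949,017.70 GiB

1.019 PB × 1,000,000,000,000,000 bytes/PB = 1,019,000,000,000,000 bytes
1 GiB = 2^30 bytes = 1,073,741,824 bytes
1,019,000,000,000,000 / 1,073,741,824 = 949,017.70 GiB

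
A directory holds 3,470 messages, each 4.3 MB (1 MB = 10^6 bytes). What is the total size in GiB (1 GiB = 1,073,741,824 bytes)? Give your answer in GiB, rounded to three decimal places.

13.896 GiB

Total = 3,470 × 4.3 MB = 14,921 MB
= 14,921 × 1,000,000 bytes = 14,921,000,000 bytes
1 GiB = 1,073,741,824 bytes
14,921,000,000 / 1,073,741,824 = 13.896 GiB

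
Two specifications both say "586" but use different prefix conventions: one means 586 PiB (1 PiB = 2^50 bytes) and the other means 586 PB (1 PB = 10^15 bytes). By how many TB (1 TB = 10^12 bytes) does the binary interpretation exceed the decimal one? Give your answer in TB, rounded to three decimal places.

73,777.345 TB

586 PiB = 586 × 1,125,899,906,842,624 = 659,777,345,409,777,664 bytes
586 PB = 586 × 1,000,000,000,000,000 = 586,000,000,000,000,000 bytes
difference = 73,777,345,409,777,664 bytes
73,777,345,409,777,664 / 1,000,000,000,000 = 73,777.345 TB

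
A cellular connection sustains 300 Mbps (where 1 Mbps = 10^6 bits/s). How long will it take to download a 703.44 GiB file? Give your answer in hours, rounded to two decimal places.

5.59 hours

703.44 GiB = 755,312,948,674.56 bytes = 6,042,503,589,396.48 bits
300 Mbps = 300,000,000 bits/s
time = 6,042,503,589,396.48 / 300,000,000 = 20,141.6786 s
20,141.6786 s / 3600 = 5.59 hours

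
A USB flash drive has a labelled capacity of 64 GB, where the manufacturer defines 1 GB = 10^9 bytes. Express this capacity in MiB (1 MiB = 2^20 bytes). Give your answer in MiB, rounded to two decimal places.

61,035.16 MiB

64 GB × 1,000,000,000 bytes/GB = 64,000,000,000 bytes
1 MiB = 1,048,576 bytes
64,000,000,000 / 1,048,576 = 61,035.16 MiB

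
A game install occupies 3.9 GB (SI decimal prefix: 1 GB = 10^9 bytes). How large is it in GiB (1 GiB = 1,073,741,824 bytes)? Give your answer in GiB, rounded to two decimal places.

3.9 GB = 3.9 × 10^9 bytes = 3,900,000,000 bytes
1 GiB = 1,073,741,824 bytes
3,900,000,000 / 1,073,741,824 = 3.63 GiB

3.63 GiB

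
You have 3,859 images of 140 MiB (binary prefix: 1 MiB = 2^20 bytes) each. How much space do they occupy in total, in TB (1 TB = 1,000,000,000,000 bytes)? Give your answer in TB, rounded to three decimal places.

0.567 TB

Total = 3,859 × 140 MiB = 540,260 MiB
= 540,260 × 1,048,576 bytes = 566,503,669,760 bytes
1 TB = 1,000,000,000,000 bytes
566,503,669,760 / 1,000,000,000,000 = 0.567 TB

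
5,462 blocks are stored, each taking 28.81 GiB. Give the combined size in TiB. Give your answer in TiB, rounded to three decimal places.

153.672 TiB

Total = 5,462 × 28.81 GiB = 157360.22 GiB
= 157360.22 × 1,073,741,824 bytes = 168,964,249,647,841.28 bytes
1 TiB = 1,099,511,627,776 bytes
168,964,249,647,841.28 / 1,099,511,627,776 = 153.672 TiB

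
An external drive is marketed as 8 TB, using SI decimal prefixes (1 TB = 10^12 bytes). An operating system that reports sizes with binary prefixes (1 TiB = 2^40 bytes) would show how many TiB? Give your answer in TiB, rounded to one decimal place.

8 TB = 8 × 10^12 bytes = 8,000,000,000,000 bytes
1 TiB = 1,099,511,627,776 bytes
8,000,000,000,000 / 1,099,511,627,776 = 7.3 TiB

7.3 TiB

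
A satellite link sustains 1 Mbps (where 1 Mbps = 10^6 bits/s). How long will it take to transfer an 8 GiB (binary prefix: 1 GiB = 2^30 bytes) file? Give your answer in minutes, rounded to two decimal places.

8 GiB = 8,589,934,592 bytes = 68,719,476,736 bits
1 Mbps = 1,000,000 bits/s
time = 68,719,476,736 / 1,000,000 = 68,719.477 s
68,719.477 s / 60 = 1,145.32 minutes

1,145.32 minutes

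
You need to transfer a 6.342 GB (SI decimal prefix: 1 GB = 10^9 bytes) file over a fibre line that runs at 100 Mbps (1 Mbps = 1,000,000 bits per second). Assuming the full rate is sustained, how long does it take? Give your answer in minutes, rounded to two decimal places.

8.46 minutes

6.342 GB = 6,342,000,000 bytes = 50,736,000,000 bits
100 Mbps = 100,000,000 bits/s
time = 50,736,000,000 / 100,000,000 = 507.360 s
507.360 s / 60 = 8.46 minutes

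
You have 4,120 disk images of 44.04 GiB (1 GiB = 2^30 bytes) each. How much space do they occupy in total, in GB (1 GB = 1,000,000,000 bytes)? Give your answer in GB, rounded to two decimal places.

194,824.87 GB

Total = 4,120 × 44.04 GiB = 181444.8 GiB
= 181444.8 × 1,073,741,824 bytes = 194,824,870,507,315.2 bytes
1 GB = 1,000,000,000 bytes
194,824,870,507,315.2 / 1,000,000,000 = 194,824.87 GB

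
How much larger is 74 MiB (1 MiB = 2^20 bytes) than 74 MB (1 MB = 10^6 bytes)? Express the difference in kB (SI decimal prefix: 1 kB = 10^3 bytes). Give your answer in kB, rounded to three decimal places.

3,594.624 kB

74 MiB = 74 × 1,048,576 = 77,594,624 bytes
74 MB = 74 × 1,000,000 = 74,000,000 bytes
difference = 3,594,624 bytes
3,594,624 / 1,000 = 3,594.624 kB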